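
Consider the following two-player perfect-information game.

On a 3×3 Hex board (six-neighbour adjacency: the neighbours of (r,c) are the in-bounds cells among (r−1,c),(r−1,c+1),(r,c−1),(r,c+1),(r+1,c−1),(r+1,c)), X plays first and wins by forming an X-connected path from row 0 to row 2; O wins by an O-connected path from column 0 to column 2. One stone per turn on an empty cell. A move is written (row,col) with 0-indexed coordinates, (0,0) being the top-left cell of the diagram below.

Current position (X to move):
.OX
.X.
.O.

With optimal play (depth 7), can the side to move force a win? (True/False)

X winning at [.OX/.X./.O.]: True

[.OX/.X./.O.] X move#1: (0,0):-1/XOX/.X./.O., (1,0):-1/.OX/XX./.O., (1,2):+1/.OX/.XX/.O.*, (2,0):+1/.OX/.X./XO., (2,2):+1/.OX/.X./.OX
[.OX/.XX/.O.] O move#2: (0,0):-1/OOX/.XX/.O.*, (1,0):-1/.OX/OXX/.O., (2,0):-1/.OX/.XX/OO., (2,2):-1/.OX/.XX/.OO
[OOX/.XX/.O.] X move#3: (1,0):+1/OOX/XXX/.O.*, (2,0):+1/OOX/.XX/XO., (2,2):+1/OOX/.XX/.OX
[OOX/XXX/.O.] O move#4: (2,0):-1/OOX/XXX/OO.*, (2,2):-1/OOX/XXX/.OO
[OOX/XXX/OO.] X move#5: (2,2):+1/OOX/XXX/OOX*
[OOX/XXX/OOX] end (terminal -1, O#6); searched .OX/.X./.O. to 7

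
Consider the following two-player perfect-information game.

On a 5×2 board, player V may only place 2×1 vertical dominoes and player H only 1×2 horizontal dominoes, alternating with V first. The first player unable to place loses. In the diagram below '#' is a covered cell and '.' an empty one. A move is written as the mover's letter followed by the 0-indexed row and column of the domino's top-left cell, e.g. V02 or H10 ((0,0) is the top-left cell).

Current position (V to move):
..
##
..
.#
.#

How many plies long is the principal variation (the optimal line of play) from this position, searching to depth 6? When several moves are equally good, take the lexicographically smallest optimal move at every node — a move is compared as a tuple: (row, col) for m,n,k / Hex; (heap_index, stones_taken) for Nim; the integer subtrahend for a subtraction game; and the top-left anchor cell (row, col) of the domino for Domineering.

PV length from [../##/../.#/.#]: 2 plies

p1 V@[../##/../.#/.#]: V20[../##/#./##/.#]-1* V30[../##/../##/##]-1
p2 H@[../##/#./##/.#]: H00[##/##/#./##/.#]+1*
p3 V@[##/##/#./##/.#] terminal -1; root [../##/../.#/.#] d6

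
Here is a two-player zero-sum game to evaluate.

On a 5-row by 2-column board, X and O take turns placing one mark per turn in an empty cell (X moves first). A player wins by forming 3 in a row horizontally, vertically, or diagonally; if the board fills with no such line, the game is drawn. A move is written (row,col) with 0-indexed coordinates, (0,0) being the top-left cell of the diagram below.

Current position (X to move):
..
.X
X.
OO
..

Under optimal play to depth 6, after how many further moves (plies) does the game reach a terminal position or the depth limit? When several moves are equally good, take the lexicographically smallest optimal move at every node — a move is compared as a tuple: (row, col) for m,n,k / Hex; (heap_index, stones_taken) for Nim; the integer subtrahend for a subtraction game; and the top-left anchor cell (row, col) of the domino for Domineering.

PV length from [../.X/X./OO/..]: 6 plies

p1 X@[../.X/X./OO/..]: (0,0)[X./.X/X./OO/..]+0* (0,1)[.X/.X/X./OO/..]+0 (1,0)[../XX/X./OO/..]+0 (2,1)[../.X/XX/OO/..]+0 (4,0)[../.X/X./OO/X.]+0 (4,1)[../.X/X./OO/.X]+0
p2 O@[X./.X/X./OO/..]: (0,1)[XO/.X/X./OO/..]-1 (1,0)[X./OX/X./OO/..]+0* (2,1)[X./.X/XO/OO/..]-1 (4,0)[X./.X/X./OO/O.]-1 (4,1)[X./.X/X./OO/.O]-1
p3 X@[X./OX/X./OO/..]: (0,1)[XX/OX/X./OO/..]+0* (2,1)[X./OX/XX/OO/..]+0 (4,0)[X./OX/X./OO/X.]+0 (4,1)[X./OX/X./OO/.X]+0
p4 O@[XX/OX/X./OO/..]: (2,1)[XX/OX/XO/OO/..]+0* (4,0)[XX/OX/X./OO/O.]-1 (4,1)[XX/OX/X./OO/.O]-1
p5 X@[XX/OX/XO/OO/..]: (4,0)[XX/OX/XO/OO/X.]-1 (4,1)[XX/OX/XO/OO/.X]+0*
p6 O@[XX/OX/XO/OO/.X]: (4,0)[XX/OX/XO/OO/OX]+0*
p7 X@[XX/OX/XO/OO/OX] terminal +0; root [../.X/X./OO/..] d6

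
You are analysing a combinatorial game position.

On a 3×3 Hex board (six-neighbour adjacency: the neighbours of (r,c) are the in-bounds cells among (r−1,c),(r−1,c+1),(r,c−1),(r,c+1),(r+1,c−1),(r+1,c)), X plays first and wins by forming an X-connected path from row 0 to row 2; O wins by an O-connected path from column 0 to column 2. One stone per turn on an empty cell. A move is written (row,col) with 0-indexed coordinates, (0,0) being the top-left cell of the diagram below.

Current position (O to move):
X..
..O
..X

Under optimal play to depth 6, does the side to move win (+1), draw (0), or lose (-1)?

ply 1, O at X../..O/..X | (0,1)=-1→XO./..O/..X; (0,2)=-1→X.O/..O/..X; (1,0)=-1→X../O.O/..X; (1,1)=+1→X../.OO/..X*; (2,0)=+1→X../..O/O.X; (2,1)=-1→X../..O/.OX
ply 2, X at X../.OO/..X | (0,1)=-1→XX./.OO/..X*; (0,2)=-1→X.X/.OO/..X; (1,0)=-1→X../XOO/..X; (2,0)=-1→X../.OO/X.X; (2,1)=-1→X../.OO/.XX
ply 3, O at XX./.OO/..X | (0,2)=+1→XXO/.OO/..X*; (1,0)=+1→XX./OOO/..X; (2,0)=+1→XX./.OO/O.X; (2,1)=+1→XX./.OO/.OX
ply 4, X at XXO/.OO/..X | (1,0)=-1→XXO/XOO/..X*; (2,0)=-1→XXO/.OO/X.X; (2,1)=-1→XXO/.OO/.XX
ply 5, O at XXO/XOO/..X | (2,0)=+1→XXO/XOO/O.X*; (2,1)=-1→XXO/XOO/.OX
ply 6: XXO/XOO/O.X is terminal -1 (X); from X../..O/..X depth 6

value(X../..O/..X, O) = +1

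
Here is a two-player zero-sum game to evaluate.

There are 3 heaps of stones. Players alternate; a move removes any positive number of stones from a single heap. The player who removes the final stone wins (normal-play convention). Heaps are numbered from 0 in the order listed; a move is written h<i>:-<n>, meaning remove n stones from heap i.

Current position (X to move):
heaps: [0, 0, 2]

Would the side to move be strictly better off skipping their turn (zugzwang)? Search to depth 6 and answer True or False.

zugzwang((0,0,2), X) = False

ply 1, X at (0,0,2) | h2:-1=-1→(0,0,1); h2:-2=+1→(0,0,0)*
ply 2: (0,0,0) is terminal -1 (O); from (0,0,2) depth 6
pass branch (O moves first from the same position):
  | ply 1, O at (0,0,2) | h2:-1=-1→(0,0,1); h2:-2=+1→(0,0,0)*
  | ply 2: (0,0,0) is terminal -1 (X); from (0,0,2) depth 6
X moving scores +1; X passing scores -1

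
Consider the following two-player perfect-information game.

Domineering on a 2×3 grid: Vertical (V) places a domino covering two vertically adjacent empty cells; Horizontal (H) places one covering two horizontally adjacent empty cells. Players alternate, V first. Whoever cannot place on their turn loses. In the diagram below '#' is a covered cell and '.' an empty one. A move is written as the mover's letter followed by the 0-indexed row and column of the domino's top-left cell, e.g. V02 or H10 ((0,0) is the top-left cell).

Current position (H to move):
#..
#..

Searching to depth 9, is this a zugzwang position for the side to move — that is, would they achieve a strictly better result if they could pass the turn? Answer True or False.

zugzwang(#../#.., H) = False

[#../#..] H move#1: H01:+1/###/#..*, H11:+1/#../###
[###/#..] end (terminal -1, V#2); searched #../#.. to 9
suppose H passes — search the same position with V to move:
pass> [#../#..] V move#1: V01:+1/##./##.*, V02:+1/#.#/#.#
pass> [##./##.] end (terminal -1, H#2); searched #../#.. to 9
for H: play +1, pass -1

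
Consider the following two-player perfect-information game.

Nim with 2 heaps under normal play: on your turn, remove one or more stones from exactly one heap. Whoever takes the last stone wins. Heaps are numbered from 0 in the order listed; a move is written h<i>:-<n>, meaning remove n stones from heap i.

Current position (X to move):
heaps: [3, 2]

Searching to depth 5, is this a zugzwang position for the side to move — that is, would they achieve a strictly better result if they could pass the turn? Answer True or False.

zugzwang((3,2), X) = False

p1 X@[(3,2)]: h0:-1[(2,2)]+1* h0:-2[(1,2)]-1 h0:-3[(0,2)]-1 h1:-1[(3,1)]-1 h1:-2[(3,0)]-1
p2 O@[(2,2)]: h0:-1[(1,2)]-1* h0:-2[(0,2)]-1 h1:-1[(2,1)]-1 h1:-2[(2,0)]-1
p3 X@[(1,2)]: h0:-1[(0,2)]-1 h1:-1[(1,1)]+1* h1:-2[(1,0)]-1
p4 O@[(1,1)]: h0:-1[(0,1)]-1* h1:-1[(1,0)]-1
p5 X@[(0,1)]: h1:-1[(0,0)]+1*
p6 O@[(0,0)] terminal -1; root [(3,2)] d5
pass branch (O moves first from the same position):
  | p1 O@[(3,2)]: h0:-1[(2,2)]+1* h0:-2[(1,2)]-1 h0:-3[(0,2)]-1 h1:-1[(3,1)]-1 h1:-2[(3,0)]-1
  | p2 X@[(2,2)]: h0:-1[(1,2)]-1* h0:-2[(0,2)]-1 h1:-1[(2,1)]-1 h1:-2[(2,0)]-1
  | p3 O@[(1,2)]: h0:-1[(0,2)]-1 h1:-1[(1,1)]+1* h1:-2[(1,0)]-1
  | p4 X@[(1,1)]: h0:-1[(0,1)]-1* h1:-1[(1,0)]-1
  | p5 O@[(0,1)]: h1:-1[(0,0)]+1*
  | p6 X@[(0,0)] terminal -1; root [(3,2)] d5
X moving scores +1; X passing scores -1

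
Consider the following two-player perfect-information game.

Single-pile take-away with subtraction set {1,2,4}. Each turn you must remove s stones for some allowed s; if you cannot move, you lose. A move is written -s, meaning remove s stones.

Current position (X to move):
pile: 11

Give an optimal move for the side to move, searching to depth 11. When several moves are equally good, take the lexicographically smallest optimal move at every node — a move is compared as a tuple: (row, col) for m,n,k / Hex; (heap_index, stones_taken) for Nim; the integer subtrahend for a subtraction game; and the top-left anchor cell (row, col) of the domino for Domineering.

ply 1, X at 11 | -1=-1→10; -2=+1→9*; -4=-1→7
ply 2, O at 9 | -1=-1→8*; -2=-1→7; -4=-1→5
ply 3, X at 8 | -1=-1→7; -2=+1→6*; -4=-1→4
ply 4, O at 6 | -1=-1→5*; -2=-1→4; -4=-1→2
ply 5, X at 5 | -1=-1→4; -2=+1→3*; -4=-1→1
ply 6, O at 3 | -1=-1→2*; -2=-1→1
ply 7, X at 2 | -1=-1→1; -2=+1→0*
ply 8: 0 is terminal -1 (O); from 11 depth 11

X's best at [11]: -2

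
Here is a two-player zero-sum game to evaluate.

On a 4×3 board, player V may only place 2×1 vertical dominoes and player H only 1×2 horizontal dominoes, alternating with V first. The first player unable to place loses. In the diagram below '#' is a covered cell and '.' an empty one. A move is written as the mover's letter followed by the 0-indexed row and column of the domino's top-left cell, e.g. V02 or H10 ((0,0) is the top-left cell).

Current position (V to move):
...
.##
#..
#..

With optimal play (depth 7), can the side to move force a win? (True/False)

[.../.##/#../#..] V move#1: V00:-1/#../###/#../#.., V21:+1/.../.##/##./##.*, V22:+1/.../.##/#.#/#.#
[.../.##/##./##.] H move#2: H00:-1/##./.##/##./##.*, H01:-1/.##/.##/##./##.
[##./.##/##./##.] V move#3: V22:+1/##./.##/###/###*
[##./.##/###/###] end (terminal -1, H#4); searched .../.##/#../#.. to 7

V winning at [.../.##/#../#..]: True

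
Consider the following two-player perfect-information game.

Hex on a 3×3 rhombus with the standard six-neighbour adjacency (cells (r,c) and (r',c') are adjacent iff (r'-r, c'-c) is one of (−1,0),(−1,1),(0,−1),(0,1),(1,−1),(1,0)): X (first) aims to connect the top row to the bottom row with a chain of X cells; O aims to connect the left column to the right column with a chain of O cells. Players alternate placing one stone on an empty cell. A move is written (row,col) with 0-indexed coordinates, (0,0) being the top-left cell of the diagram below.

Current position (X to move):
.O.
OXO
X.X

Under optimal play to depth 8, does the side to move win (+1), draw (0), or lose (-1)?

value(.O./OXO/X.X, X) = +1

ply 1, X at .O./OXO/X.X | (0,0)=-1→XO./OXO/X.X; (0,2)=+1→.OX/OXO/X.X*; (2,1)=-1→.O./OXO/XXX
ply 2: .OX/OXO/X.X is terminal -1 (O); from .O./OXO/X.X depth 8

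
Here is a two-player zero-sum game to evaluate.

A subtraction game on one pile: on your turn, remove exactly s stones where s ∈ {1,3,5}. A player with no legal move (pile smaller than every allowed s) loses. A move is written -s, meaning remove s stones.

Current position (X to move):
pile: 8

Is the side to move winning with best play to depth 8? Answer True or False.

X winning at [8]: False

p1 X@[8]: -1[7]-1* -3[5]-1 -5[3]-1
p2 O@[7]: -1[6]+1* -3[4]+1 -5[2]+1
p3 X@[6]: -1[5]-1* -3[3]-1 -5[1]-1
p4 O@[5]: -1[4]+1* -3[2]+1 -5[0]+1
p5 X@[4]: -1[3]-1* -3[1]-1
p6 O@[3]: -1[2]+1* -3[0]+1
p7 X@[2]: -1[1]-1*
p8 O@[1]: -1[0]+1*
p9 X@[0] terminal -1; root [8] d8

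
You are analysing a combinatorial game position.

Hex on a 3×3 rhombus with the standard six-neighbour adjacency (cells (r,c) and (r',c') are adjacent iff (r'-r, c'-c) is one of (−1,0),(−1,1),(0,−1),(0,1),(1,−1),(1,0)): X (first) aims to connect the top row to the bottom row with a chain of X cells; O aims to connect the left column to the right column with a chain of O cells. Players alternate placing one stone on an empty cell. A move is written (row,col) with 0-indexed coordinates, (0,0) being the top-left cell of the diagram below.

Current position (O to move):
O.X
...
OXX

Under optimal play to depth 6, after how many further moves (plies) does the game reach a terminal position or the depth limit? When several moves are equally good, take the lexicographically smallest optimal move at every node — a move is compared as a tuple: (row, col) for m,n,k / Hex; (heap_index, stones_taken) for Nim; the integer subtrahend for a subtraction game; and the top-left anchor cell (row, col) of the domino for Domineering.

p1 O@[O.X/.../OXX]: (0,1)[OOX/.../OXX]-1* (1,0)[O.X/O../OXX]-1 (1,1)[O.X/.O./OXX]-1 (1,2)[O.X/..O/OXX]-1
p2 X@[OOX/.../OXX]: (1,0)[OOX/X../OXX]+1* (1,1)[OOX/.X./OXX]+1 (1,2)[OOX/..X/OXX]+1
p3 O@[OOX/X../OXX]: (1,1)[OOX/XO./OXX]-1* (1,2)[OOX/X.O/OXX]-1
p4 X@[OOX/XO./OXX]: (1,2)[OOX/XOX/OXX]+1*
p5 O@[OOX/XOX/OXX] terminal -1; root [O.X/.../OXX] d6

PV length from [O.X/.../OXX]: 4 plies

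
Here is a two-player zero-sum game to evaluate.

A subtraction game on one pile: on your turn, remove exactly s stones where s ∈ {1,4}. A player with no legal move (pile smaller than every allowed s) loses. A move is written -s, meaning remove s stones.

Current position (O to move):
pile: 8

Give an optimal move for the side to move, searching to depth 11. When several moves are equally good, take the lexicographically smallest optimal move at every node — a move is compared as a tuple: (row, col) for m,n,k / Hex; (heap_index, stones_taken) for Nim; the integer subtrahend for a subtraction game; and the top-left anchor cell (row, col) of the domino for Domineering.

ply 1, O at 8 | -1=+1→7*; -4=-1→4
ply 2, X at 7 | -1=-1→6*; -4=-1→3
ply 3, O at 6 | -1=+1→5*; -4=+1→2
ply 4, X at 5 | -1=-1→4*; -4=-1→1
ply 5, O at 4 | -1=-1→3; -4=+1→0*
ply 6: 0 is terminal -1 (X); from 8 depth 11

O's best at [8]: -1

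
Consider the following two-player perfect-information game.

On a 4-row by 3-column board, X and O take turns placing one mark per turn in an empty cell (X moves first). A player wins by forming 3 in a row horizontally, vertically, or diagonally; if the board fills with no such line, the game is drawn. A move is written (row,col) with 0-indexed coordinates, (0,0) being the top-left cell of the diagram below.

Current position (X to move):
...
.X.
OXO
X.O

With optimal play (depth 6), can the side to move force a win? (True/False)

[.../.X./OXO/X.O] X move#1: (0,0):-1/X../.X./OXO/X.O, (0,1):+1/.X./.X./OXO/X.O*, (0,2):-1/..X/.X./OXO/X.O, (1,0):-1/.../XX./OXO/X.O, (1,2):+1/.../.XX/OXO/X.O, (3,1):+1/.../.X./OXO/XXO
[.X./.X./OXO/X.O] end (terminal -1, O#2); searched .../.X./OXO/X.O to 6

X winning at [.../.X./OXO/X.O]: True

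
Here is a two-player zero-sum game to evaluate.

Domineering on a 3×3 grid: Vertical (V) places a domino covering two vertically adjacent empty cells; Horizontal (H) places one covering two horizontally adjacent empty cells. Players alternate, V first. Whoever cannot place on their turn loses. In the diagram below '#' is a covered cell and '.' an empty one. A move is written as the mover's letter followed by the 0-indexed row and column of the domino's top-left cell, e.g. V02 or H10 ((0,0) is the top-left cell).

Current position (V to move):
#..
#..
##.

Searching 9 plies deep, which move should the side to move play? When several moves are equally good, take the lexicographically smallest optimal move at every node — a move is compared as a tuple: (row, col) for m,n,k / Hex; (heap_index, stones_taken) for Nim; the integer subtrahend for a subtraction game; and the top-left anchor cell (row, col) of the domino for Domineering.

[#../#../##.] V move#1: V01:+1/##./##./##.*, V02:+1/#.#/#.#/##., V12:-1/#../#.#/###
[##./##./##.] end (terminal -1, H#2); searched #../#../##. to 9

V's best at [#../#../##.]: V01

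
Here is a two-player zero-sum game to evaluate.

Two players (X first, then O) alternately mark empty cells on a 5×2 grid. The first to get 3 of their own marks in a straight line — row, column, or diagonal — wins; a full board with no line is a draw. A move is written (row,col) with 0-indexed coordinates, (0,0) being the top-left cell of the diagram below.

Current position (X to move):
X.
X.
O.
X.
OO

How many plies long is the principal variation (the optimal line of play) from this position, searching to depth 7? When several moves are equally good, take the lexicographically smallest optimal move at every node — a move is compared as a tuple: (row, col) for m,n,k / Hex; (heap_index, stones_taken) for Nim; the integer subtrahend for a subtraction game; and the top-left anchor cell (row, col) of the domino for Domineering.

[X./X./O./X./OO] X move#1: (0,1):+0/XX/X./O./X./OO*, (1,1):+0/X./XX/O./X./OO, (2,1):+0/X./X./OX/X./OO, (3,1):+0/X./X./O./XX/OO
[XX/X./O./X./OO] O move#2: (1,1):+0/XX/XO/O./X./OO*, (2,1):+0/XX/X./OO/X./OO, (3,1):+0/XX/X./O./XO/OO
[XX/XO/O./X./OO] X move#3: (2,1):+0/XX/XO/OX/X./OO*, (3,1):+0/XX/XO/O./XX/OO
[XX/XO/OX/X./OO] O move#4: (3,1):+0/XX/XO/OX/XO/OO*
[XX/XO/OX/XO/OO] end (terminal +0, X#5); searched X./X./O./X./OO to 7

PV length from [X./X./O./X./OO]: 4 plies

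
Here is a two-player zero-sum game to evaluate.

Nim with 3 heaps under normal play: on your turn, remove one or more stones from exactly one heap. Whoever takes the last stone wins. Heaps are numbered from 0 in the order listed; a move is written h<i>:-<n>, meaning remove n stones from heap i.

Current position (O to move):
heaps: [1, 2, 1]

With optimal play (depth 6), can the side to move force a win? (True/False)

O winning at [(1,2,1)]: True

[(1,2,1)] O move#1: h0:-1:-1/(0,2,1), h1:-1:-1/(1,1,1), h1:-2:+1/(1,0,1)*, h2:-1:-1/(1,2,0)
[(1,0,1)] X move#2: h0:-1:-1/(0,0,1)*, h2:-1:-1/(1,0,0)
[(0,0,1)] O move#3: h2:-1:+1/(0,0,0)*
[(0,0,0)] end (terminal -1, X#4); searched (1,2,1) to 6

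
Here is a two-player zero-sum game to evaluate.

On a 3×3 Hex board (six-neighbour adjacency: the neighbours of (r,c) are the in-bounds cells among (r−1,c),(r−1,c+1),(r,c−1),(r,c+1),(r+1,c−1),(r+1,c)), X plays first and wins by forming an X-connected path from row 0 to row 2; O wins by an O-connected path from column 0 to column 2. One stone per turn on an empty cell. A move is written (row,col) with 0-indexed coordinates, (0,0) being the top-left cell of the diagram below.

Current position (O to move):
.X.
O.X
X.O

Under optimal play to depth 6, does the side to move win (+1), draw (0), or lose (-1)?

p1 O@[.X./O.X/X.O]: (0,0)[OX./O.X/X.O]-1 (0,2)[.XO/O.X/X.O]-1 (1,1)[.X./OOX/X.O]+1* (2,1)[.X./O.X/XOO]-1
p2 X@[.X./OOX/X.O]: (0,0)[XX./OOX/X.O]-1* (0,2)[.XX/OOX/X.O]-1 (2,1)[.X./OOX/XXO]-1
p3 O@[XX./OOX/X.O]: (0,2)[XXO/OOX/X.O]+1* (2,1)[XX./OOX/XOO]+1
p4 X@[XXO/OOX/X.O] terminal -1; root [.X./O.X/X.O] d6

value(.X./O.X/X.O, O) = +1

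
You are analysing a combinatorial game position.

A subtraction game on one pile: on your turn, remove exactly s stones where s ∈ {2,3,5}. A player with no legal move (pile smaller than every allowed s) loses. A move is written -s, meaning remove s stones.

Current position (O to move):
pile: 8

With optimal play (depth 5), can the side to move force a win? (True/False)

p1 O@[8]: -2[6]-1* -3[5]-1 -5[3]-1
p2 X@[6]: -2[4]-1 -3[3]-1 -5[1]+1*
p3 O@[1] terminal -1; root [8] d5

O winning at [8]: False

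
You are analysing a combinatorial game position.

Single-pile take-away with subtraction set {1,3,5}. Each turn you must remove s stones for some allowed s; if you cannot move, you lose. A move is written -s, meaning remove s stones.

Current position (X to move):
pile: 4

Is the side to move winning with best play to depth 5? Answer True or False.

X winning at [4]: False

p1 X@[4]: -1[3]-1* -3[1]-1
p2 O@[3]: -1[2]+1* -3[0]+1
p3 X@[2]: -1[1]-1*
p4 O@[1]: -1[0]+1*
p5 X@[0] terminal -1; root [4] d5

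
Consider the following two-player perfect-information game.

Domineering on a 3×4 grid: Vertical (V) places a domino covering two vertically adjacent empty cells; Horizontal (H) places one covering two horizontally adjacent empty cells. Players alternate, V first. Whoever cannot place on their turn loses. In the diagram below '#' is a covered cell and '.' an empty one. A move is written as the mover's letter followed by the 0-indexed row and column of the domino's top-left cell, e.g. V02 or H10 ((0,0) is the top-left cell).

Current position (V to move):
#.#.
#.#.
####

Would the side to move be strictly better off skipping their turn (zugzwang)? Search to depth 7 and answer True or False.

zugzwang(#.#./#.#./####, V) = False

ply 1, V at #.#./#.#./#### | V01=+1→###./###./####*; V03=+1→#.##/#.##/####
ply 2: ###./###./#### is terminal -1 (H); from #.#./#.#./#### depth 7
if V skipped the turn, H would face:
~ ply 1: #.#./#.#./#### is terminal -1 (H); from #.#./#.#./#### depth 7
compare (V): move=+1 vs pass=+1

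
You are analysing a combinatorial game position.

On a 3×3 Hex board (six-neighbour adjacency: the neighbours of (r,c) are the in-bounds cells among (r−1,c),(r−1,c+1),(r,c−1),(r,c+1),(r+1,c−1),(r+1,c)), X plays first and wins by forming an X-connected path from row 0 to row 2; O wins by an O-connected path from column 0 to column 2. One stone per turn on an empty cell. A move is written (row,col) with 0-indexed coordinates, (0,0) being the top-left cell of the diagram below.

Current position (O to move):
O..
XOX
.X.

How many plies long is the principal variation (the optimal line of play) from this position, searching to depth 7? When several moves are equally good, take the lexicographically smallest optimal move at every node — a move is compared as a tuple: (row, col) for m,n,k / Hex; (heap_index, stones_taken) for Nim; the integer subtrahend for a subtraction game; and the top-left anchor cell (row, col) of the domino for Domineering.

PV length from [O../XOX/.X.]: 3 plies

[O../XOX/.X.] O move#1: (0,1):-1/OO./XOX/.X., (0,2):+1/O.O/XOX/.X.*, (2,0):-1/O../XOX/OX., (2,2):-1/O../XOX/.XO
[O.O/XOX/.X.] X move#2: (0,1):-1/OXO/XOX/.X.*, (2,0):-1/O.O/XOX/XX., (2,2):-1/O.O/XOX/.XX
[OXO/XOX/.X.] O move#3: (2,0):+1/OXO/XOX/OX.*, (2,2):-1/OXO/XOX/.XO
[OXO/XOX/OX.] end (terminal -1, X#4); searched O../XOX/.X. to 7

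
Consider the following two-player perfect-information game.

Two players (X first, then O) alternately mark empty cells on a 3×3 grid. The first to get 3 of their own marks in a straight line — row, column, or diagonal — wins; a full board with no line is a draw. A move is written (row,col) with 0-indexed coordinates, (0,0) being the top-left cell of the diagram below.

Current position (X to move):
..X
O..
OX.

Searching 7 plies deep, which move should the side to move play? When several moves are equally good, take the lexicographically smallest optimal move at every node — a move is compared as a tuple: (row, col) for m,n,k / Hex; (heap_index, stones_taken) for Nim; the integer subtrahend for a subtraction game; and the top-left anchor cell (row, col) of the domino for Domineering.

[..X/O../OX.] X move#1: (0,0):+1/X.X/O../OX.*, (0,1):-1/.XX/O../OX., (1,1):-1/..X/OX./OX., (1,2):-1/..X/O.X/OX., (2,2):-1/..X/O../OXX
[X.X/O../OX.] O move#2: (0,1):-1/XOX/O../OX.*, (1,1):-1/X.X/OO./OX., (1,2):-1/X.X/O.O/OX., (2,2):-1/X.X/O../OXO
[XOX/O../OX.] X move#3: (1,1):+0/XOX/OX./OX., (1,2):+0/XOX/O.X/OX., (2,2):+1/XOX/O../OXX*
[XOX/O../OXX] O move#4: (1,1):-1/XOX/OO./OXX*, (1,2):-1/XOX/O.O/OXX
[XOX/OO./OXX] X move#5: (1,2):+1/XOX/OOX/OXX*
[XOX/OOX/OXX] end (terminal -1, O#6); searched ..X/O../OX. to 7

X's best at [..X/O../OX.]: (0,0)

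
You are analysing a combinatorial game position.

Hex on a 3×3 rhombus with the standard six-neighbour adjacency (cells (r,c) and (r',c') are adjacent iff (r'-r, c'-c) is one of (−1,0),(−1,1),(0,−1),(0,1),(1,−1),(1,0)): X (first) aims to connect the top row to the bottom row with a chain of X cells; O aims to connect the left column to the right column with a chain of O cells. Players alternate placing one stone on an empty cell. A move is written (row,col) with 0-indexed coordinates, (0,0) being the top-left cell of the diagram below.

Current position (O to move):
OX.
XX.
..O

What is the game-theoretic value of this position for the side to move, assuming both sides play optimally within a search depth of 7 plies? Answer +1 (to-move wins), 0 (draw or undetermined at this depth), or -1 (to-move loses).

value(OX./XX./..O, O) = -1

ply 1, O at OX./XX./..O | (0,2)=-1→OXO/XX./..O*; (1,2)=-1→OX./XXO/..O; (2,0)=-1→OX./XX./O.O; (2,1)=-1→OX./XX./.OO
ply 2, X at OXO/XX./..O | (1,2)=+1→OXO/XXX/..O*; (2,0)=+1→OXO/XX./X.O; (2,1)=+1→OXO/XX./.XO
ply 3, O at OXO/XXX/..O | (2,0)=-1→OXO/XXX/O.O*; (2,1)=-1→OXO/XXX/.OO
ply 4, X at OXO/XXX/O.O | (2,1)=+1→OXO/XXX/OXO*
ply 5: OXO/XXX/OXO is terminal -1 (O); from OX./XX./..O depth 7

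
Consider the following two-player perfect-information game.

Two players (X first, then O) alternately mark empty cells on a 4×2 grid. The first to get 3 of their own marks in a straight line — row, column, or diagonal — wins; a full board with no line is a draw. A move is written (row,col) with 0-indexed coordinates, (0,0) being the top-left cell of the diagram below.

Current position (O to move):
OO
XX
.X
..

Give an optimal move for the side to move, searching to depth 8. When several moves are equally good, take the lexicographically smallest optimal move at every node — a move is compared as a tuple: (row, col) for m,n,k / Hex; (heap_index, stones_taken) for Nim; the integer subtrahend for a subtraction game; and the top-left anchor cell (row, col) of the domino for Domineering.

ply 1, O at OO/XX/.X/.. | (2,0)=-1→OO/XX/OX/..; (3,0)=-1→OO/XX/.X/O.; (3,1)=+0→OO/XX/.X/.O*
ply 2, X at OO/XX/.X/.O | (2,0)=+0→OO/XX/XX/.O*; (3,0)=+0→OO/XX/.X/XO
ply 3, O at OO/XX/XX/.O | (3,0)=+0→OO/XX/XX/OO*
ply 4: OO/XX/XX/OO is terminal +0 (X); from OO/XX/.X/.. depth 8

O's best at [OO/XX/.X/..]: (3,1)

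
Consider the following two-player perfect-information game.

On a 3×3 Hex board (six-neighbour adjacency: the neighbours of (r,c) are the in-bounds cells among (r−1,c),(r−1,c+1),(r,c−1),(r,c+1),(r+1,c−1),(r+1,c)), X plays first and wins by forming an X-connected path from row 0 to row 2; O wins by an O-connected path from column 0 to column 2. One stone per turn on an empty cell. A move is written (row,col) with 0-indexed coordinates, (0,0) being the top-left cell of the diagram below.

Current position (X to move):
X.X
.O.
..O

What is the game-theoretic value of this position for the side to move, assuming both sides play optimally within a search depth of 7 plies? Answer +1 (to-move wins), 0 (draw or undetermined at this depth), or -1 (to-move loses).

value(X.X/.O./..O, X) = -1

[X.X/.O./..O] X move#1: (0,1):-1/XXX/.O./..O*, (1,0):-1/X.X/XO./..O, (1,2):-1/X.X/.OX/..O, (2,0):-1/X.X/.O./X.O, (2,1):-1/X.X/.O./.XO
[XXX/.O./..O] O move#2: (1,0):+1/XXX/OO./..O*, (1,2):+1/XXX/.OO/..O, (2,0):+1/XXX/.O./O.O, (2,1):+1/XXX/.O./.OO
[XXX/OO./..O] X move#3: (1,2):-1/XXX/OOX/..O*, (2,0):-1/XXX/OO./X.O, (2,1):-1/XXX/OO./.XO
[XXX/OOX/..O] O move#4: (2,0):-1/XXX/OOX/O.O, (2,1):+1/XXX/OOX/.OO*
[XXX/OOX/.OO] end (terminal -1, X#5); searched X.X/.O./..O to 7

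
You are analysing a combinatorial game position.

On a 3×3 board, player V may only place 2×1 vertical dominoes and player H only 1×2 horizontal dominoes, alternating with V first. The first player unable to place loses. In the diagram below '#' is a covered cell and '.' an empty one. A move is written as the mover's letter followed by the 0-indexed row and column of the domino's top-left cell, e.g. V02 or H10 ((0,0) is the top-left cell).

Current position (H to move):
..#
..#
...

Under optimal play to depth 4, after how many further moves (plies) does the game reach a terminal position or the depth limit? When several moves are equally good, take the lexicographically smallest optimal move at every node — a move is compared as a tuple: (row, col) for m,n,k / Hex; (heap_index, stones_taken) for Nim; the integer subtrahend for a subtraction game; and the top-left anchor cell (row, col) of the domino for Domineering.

PV length from [..#/..#/...]: 1 ply

ply 1, H at ..#/..#/... | H00=-1→###/..#/...; H10=+1→..#/###/...*; H20=-1→..#/..#/##.; H21=-1→..#/..#/.##
ply 2: ..#/###/... is terminal -1 (V); from ..#/..#/... depth 4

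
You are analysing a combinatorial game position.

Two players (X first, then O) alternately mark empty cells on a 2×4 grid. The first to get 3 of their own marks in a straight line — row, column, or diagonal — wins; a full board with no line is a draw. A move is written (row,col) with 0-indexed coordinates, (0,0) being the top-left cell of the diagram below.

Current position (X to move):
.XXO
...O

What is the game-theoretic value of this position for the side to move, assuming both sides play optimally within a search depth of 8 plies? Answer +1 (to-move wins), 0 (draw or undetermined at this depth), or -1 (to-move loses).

p1 X@[.XXO/...O]: (0,0)[XXXO/...O]+1* (1,0)[.XXO/X..O]+0 (1,1)[.XXO/.X.O]+0 (1,2)[.XXO/..XO]+0
p2 O@[XXXO/...O] terminal -1; root [.XXO/...O] d8

value(.XXO/...O, X) = +1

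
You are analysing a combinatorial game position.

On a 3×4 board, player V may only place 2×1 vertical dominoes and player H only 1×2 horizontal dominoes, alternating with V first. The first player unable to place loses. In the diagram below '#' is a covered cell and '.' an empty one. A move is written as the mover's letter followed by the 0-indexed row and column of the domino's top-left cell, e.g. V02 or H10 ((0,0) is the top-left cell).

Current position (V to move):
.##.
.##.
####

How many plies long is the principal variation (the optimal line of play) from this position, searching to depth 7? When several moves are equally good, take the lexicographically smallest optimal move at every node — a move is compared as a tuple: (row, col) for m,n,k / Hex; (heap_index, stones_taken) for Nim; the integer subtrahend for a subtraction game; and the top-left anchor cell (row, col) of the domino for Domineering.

PV length from [.##./.##./####]: 1 ply

[.##./.##./####] V move#1: V00:+1/###./###./####*, V03:+1/.###/.###/####
[###./###./####] end (terminal -1, H#2); searched .##./.##./#### to 7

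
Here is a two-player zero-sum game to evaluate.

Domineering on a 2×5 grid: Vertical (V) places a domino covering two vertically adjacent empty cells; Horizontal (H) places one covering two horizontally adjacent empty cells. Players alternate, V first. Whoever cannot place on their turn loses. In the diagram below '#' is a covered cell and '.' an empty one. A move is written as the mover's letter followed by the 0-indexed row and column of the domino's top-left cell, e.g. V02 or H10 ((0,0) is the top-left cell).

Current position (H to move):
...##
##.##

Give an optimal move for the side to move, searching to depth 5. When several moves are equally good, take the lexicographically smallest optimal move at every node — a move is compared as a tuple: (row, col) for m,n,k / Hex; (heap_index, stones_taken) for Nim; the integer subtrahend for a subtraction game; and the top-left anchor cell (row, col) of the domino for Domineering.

p1 H@[...##/##.##]: H00[##.##/##.##]-1 H01[.####/##.##]+1*
p2 V@[.####/##.##] terminal -1; root [...##/##.##] d5

H's best at [...##/##.##]: H01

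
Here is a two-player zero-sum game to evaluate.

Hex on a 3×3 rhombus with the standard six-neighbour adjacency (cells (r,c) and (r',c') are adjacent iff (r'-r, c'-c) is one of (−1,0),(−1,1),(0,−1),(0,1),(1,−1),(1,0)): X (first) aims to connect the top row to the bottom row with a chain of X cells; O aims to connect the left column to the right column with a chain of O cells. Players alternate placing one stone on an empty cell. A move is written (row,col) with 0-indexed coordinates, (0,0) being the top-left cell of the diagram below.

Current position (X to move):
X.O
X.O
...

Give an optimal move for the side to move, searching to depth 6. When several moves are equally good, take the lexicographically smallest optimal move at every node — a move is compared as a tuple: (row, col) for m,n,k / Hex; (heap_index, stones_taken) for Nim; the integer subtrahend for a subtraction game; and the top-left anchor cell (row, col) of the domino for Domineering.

X's best at [X.O/X.O/...]: (1,1)

p1 X@[X.O/X.O/...]: (0,1)[XXO/X.O/...]-1 (1,1)[X.O/XXO/...]+1* (2,0)[X.O/X.O/X..]+1 (2,1)[X.O/X.O/.X.]+1 (2,2)[X.O/X.O/..X]-1
p2 O@[X.O/XXO/...]: (0,1)[XOO/XXO/...]-1* (2,0)[X.O/XXO/O..]-1 (2,1)[X.O/XXO/.O.]-1 (2,2)[X.O/XXO/..O]-1
p3 X@[XOO/XXO/...]: (2,0)[XOO/XXO/X..]+1* (2,1)[XOO/XXO/.X.]+1 (2,2)[XOO/XXO/..X]+1
p4 O@[XOO/XXO/X..] terminal -1; root [X.O/X.O/...] d6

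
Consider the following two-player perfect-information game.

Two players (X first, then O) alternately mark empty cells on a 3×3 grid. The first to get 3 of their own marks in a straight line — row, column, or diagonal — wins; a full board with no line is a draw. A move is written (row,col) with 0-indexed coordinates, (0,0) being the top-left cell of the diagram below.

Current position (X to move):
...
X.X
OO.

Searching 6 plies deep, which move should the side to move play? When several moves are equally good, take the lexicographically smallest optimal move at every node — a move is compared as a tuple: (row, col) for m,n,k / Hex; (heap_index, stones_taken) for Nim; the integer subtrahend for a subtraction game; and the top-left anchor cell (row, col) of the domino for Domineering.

ply 1, X at .../X.X/OO. | (0,0)=-1→X../X.X/OO.; (0,1)=-1→.X./X.X/OO.; (0,2)=-1→..X/X.X/OO.; (1,1)=+1→.../XXX/OO.*; (2,2)=+1→.../X.X/OOX
ply 2: .../XXX/OO. is terminal -1 (O); from .../X.X/OO. depth 6

X's best at [.../X.X/OO.]: (1,1)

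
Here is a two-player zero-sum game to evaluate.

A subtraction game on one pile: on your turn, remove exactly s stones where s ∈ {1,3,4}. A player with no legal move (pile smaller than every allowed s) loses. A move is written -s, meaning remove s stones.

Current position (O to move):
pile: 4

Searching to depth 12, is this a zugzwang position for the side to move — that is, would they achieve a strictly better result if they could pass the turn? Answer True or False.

p1 O@[4]: -1[3]-1 -3[1]-1 -4[0]+1*
p2 X@[0] terminal -1; root [4] d12
suppose O passes — search the same position with X to move:
pass> p1 X@[4]: -1[3]-1 -3[1]-1 -4[0]+1*
pass> p2 O@[0] terminal -1; root [4] d12
for O: play +1, pass -1

zugzwang(4, O) = False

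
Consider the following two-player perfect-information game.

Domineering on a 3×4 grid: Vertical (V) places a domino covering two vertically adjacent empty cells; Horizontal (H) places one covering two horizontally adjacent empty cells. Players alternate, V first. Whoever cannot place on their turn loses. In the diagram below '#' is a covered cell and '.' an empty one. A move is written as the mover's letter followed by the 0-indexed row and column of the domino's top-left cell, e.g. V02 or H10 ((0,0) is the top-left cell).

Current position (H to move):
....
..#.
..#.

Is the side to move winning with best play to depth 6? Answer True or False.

H winning at [..../..#./..#.]: True

p1 H@[..../..#./..#.]: H00[##../..#./..#.]-1 H01[.##./..#./..#.]-1 H02[..##/..#./..#.]-1 H10[..../###./..#.]+1* H20[..../..#./###.]-1
p2 V@[..../###./..#.]: V03[...#/####/..#.]-1* V13[..../####/..##]-1
p3 H@[...#/####/..#.]: H00[##.#/####/..#.]+1* H01[.###/####/..#.]+1 H20[...#/####/###.]+1
p4 V@[##.#/####/..#.] terminal -1; root [..../..#./..#.] d6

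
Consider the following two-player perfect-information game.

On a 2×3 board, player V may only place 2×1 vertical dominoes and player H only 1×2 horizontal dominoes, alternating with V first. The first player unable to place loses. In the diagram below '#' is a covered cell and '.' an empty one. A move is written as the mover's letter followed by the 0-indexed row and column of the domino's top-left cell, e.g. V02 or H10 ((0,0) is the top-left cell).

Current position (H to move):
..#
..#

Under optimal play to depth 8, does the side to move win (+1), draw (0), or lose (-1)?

ply 1, H at ..#/..# | H00=+1→###/..#*; H10=+1→..#/###
ply 2: ###/..# is terminal -1 (V); from ..#/..# depth 8

value(..#/..#, H) = +1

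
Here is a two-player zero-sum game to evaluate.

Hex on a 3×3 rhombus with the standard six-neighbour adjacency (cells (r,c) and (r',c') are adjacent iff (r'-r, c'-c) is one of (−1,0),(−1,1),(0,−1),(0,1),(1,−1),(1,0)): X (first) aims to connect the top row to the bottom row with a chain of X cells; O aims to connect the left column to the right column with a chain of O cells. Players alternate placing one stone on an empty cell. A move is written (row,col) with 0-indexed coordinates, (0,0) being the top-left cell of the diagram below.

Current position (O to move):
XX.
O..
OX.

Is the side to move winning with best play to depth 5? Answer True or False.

O winning at [XX./O../OX.]: True

[XX./O../OX.] O move#1: (0,2):-1/XXO/O../OX., (1,1):+1/XX./OO./OX.*, (1,2):-1/XX./O.O/OX., (2,2):-1/XX./O../OXO
[XX./OO./OX.] X move#2: (0,2):-1/XXX/OO./OX.*, (1,2):-1/XX./OOX/OX., (2,2):-1/XX./OO./OXX
[XXX/OO./OX.] O move#3: (1,2):+1/XXX/OOO/OX.*, (2,2):-1/XXX/OO./OXO
[XXX/OOO/OX.] end (terminal -1, X#4); searched XX./O../OX. to 5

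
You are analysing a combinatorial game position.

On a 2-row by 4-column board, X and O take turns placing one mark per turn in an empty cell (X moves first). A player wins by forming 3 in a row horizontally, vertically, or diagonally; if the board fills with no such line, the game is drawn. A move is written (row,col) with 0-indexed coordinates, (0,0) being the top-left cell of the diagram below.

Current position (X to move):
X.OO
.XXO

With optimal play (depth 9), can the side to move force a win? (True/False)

p1 X@[X.OO/.XXO]: (0,1)[XXOO/.XXO]+0 (1,0)[X.OO/XXXO]+1*
p2 O@[X.OO/XXXO] terminal -1; root [X.OO/.XXO] d9

X winning at [X.OO/.XXO]: True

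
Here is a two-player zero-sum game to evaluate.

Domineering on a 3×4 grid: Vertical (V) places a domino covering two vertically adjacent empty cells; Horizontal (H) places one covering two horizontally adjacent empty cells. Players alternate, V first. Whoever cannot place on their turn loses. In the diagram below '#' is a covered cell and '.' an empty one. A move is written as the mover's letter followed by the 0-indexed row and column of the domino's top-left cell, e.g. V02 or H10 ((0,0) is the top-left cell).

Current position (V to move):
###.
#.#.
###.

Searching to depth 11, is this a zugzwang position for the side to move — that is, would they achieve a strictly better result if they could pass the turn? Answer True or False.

ply 1, V at ###./#.#./###. | V03=+1→####/#.##/###.*; V13=+1→###./#.##/####
ply 2: ####/#.##/###. is terminal -1 (H); from ###./#.#./###. depth 11
suppose V passes — search the same position with H to move:
pass> ply 1: ###./#.#./###. is terminal -1 (H); from ###./#.#./###. depth 11
for V: play +1, pass +1

zugzwang(###./#.#./###., V) = False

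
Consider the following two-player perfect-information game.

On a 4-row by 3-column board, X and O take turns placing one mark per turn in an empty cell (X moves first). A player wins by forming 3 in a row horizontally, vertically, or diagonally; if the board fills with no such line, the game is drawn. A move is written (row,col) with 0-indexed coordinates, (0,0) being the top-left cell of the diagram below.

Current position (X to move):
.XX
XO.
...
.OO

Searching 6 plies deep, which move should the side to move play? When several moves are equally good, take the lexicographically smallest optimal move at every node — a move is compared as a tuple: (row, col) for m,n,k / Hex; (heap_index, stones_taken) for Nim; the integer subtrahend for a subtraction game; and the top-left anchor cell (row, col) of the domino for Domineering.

X's best at [.XX/XO./.../.OO]: (0,0)

ply 1, X at .XX/XO./.../.OO | (0,0)=+1→XXX/XO./.../.OO*; (1,2)=-1→.XX/XOX/.../.OO; (2,0)=-1→.XX/XO./X../.OO; (2,1)=-1→.XX/XO./.X./.OO; (2,2)=-1→.XX/XO./..X/.OO; (3,0)=-1→.XX/XO./.../XOO
ply 2: XXX/XO./.../.OO is terminal -1 (O); from .XX/XO./.../.OO depth 6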